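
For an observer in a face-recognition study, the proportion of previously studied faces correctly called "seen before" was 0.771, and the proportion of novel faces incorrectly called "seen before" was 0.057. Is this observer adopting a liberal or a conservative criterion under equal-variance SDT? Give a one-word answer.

z(H) = 0.742, z(FA) = -1.580
c = −½·(z(H) + z(FA)) = 0.419
c > 0 → conservative criterion (biased toward responding “no”).

conservative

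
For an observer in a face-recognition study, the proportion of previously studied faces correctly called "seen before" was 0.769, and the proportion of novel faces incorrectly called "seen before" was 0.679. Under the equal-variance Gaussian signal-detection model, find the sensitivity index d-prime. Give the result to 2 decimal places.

Φ⁻¹(H) = Φ⁻¹(0.769) = 0.7356
Φ⁻¹(FA) = Φ⁻¹(0.679) = 0.4649
d' = z(H) − z(FA) = 0.7356 − 0.4649 = 0.2707

d-prime = 0.27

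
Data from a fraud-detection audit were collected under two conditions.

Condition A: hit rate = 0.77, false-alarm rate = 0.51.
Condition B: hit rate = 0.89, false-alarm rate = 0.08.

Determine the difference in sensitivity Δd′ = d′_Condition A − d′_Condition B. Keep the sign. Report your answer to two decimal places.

Condition A: z(0.77) = 0.739, z(0.51) = 0.025, d' = 0.714
Condition B: z(0.89) = 1.227, z(0.08) = -1.405, d' = 2.632
Δd' = d'_Condition A − d'_Condition B = 0.714 − 2.632 = -1.918
Condition B has the higher sensitivity.

Δd′ = -1.92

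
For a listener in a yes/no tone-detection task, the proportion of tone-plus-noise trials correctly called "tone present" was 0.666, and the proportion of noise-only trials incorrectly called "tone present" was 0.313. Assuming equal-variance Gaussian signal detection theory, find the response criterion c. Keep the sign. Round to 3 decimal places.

c = 0.029

Φ⁻¹(H) = Φ⁻¹(0.666) = 0.4289
Φ⁻¹(FA) = Φ⁻¹(0.313) = -0.4874
c = −½·[z(H) + z(FA)] = −0.5 × (0.4289 + (-0.4874)) = 0.02925
c > 0: the listener has a conservative response bias.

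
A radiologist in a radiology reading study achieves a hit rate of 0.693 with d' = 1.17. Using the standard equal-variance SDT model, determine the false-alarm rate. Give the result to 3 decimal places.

z(hit rate) = z(0.693) = 0.5044
z(FA) = z(H) − d' = 0.5044 − 1.17 = -0.6656
false-alarm rate = Φ(-0.6656) = 0.2528

false-alarm rate = 0.253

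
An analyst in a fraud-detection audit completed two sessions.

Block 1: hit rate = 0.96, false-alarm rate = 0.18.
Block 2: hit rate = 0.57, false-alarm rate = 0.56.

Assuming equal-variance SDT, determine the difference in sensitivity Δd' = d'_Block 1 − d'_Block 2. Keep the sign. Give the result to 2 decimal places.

Block 1: z(0.96) = 1.751, z(0.18) = -0.915, d' = 2.666
Block 2: z(0.57) = 0.176, z(0.56) = 0.151, d' = 0.025
Δd' = d'_Block 1 − d'_Block 2 = 2.666 − 0.025 = 2.641
Block 1 has the higher sensitivity.

Δd' = 2.64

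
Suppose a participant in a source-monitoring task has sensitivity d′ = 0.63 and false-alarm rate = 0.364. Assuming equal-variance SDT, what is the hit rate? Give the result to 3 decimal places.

z(false-alarm rate) = z(0.364) = -0.3478
z(H) = z(FA) + d' = -0.3478 + 0.63 = 0.2822
hit rate = Φ(0.2822) = 0.6111

hit rate = 0.611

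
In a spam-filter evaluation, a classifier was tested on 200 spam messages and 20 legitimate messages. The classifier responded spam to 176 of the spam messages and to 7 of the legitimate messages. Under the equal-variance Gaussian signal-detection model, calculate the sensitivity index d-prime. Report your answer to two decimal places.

H = 176/200 = 0.8800
FA = 7/20 = 0.3500
z(H) = z(0.8800) = 1.1750
z(FA) = z(0.3500) = -0.3853
d' = z(H) − z(FA) = 1.1750 − (-0.3853) = 1.5603

d-prime = 1.56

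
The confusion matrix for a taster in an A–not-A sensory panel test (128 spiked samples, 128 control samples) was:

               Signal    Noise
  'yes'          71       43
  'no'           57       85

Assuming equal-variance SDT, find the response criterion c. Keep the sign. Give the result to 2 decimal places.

c = 0.14

H = 71/128 = 0.5547
FA = 43/128 = 0.3359
Φ⁻¹(0.5547) = 0.1375, Φ⁻¹(0.3359) = -0.4237
c = −½·[z(H) + z(FA)] = −0.5 × (0.1375 + (-0.4237)) = 0.1431
c > 0: the taster has a conservative response bias.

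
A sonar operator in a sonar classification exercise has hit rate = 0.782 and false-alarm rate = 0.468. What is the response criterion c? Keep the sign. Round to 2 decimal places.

c = -0.35

z(H) = 0.7790
z(FA) = -0.0803
c = −½·[z(H) + z(FA)] = −0.5 × (0.7790 + (-0.0803)) = -0.34935
c < 0: the sonar operator has a liberal response bias.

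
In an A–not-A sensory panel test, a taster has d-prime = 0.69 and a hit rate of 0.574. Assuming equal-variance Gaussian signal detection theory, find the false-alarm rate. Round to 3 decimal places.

z(hit rate) = z(0.574) = 0.1866
z(FA) = z(H) − d' = 0.1866 − 0.69 = -0.5034
false-alarm rate = Φ(-0.5034) = 0.3073

false-alarm rate = 0.307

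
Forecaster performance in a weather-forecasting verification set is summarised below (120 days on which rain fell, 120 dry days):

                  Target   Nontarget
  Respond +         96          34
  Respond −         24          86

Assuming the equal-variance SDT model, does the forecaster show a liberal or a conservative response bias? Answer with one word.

z(H) = 0.842, z(FA) = -0.573
c = −½·(z(H) + z(FA)) = -0.1345
c < 0 → liberal criterion (biased toward responding “yes”).

liberal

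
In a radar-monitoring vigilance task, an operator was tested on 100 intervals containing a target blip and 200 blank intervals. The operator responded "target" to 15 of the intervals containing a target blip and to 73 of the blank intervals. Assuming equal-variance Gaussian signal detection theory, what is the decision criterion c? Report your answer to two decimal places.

H = 15/100 = 0.1500
FA = 73/200 = 0.3650
Φ⁻¹(H) = Φ⁻¹(0.1500) = -1.036
Φ⁻¹(FA) = Φ⁻¹(0.3650) = -0.345
c = −½·[z(H) + z(FA)] = −0.5 × (-1.036 + (-0.345)) = 0.6905
c > 0: the operator has a conservative response bias.

c = 0.69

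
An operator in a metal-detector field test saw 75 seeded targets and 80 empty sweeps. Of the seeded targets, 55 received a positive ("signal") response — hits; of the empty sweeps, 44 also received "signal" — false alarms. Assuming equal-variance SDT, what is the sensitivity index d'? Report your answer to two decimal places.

d' = 0.50

H = 55/75 = 0.7333
FA = 44/80 = 0.5500
z(0.7333) = 0.623, z(0.5500) = 0.126
d' = z(H) − z(FA) = 0.623 − 0.126 = 0.497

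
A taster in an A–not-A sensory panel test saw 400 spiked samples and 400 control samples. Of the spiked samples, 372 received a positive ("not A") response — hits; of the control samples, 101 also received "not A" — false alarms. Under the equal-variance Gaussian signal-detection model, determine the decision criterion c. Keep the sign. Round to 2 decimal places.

H = 372/400 = 0.9300
FA = 101/400 = 0.2525
z(H) = 1.4758
z(FA) = -0.6666
c = −½·[z(H) + z(FA)] = −0.5 × (1.4758 + (-0.6666)) = -0.4046

c = -0.40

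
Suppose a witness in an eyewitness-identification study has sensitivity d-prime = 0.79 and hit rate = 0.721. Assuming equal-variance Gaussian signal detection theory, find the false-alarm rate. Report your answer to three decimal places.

false-alarm rate = 0.419

z(hit rate) = z(0.721) = 0.5858
z(FA) = z(H) − d' = 0.5858 − 0.79 = -0.2042
false-alarm rate = Φ(-0.2042) = 0.4191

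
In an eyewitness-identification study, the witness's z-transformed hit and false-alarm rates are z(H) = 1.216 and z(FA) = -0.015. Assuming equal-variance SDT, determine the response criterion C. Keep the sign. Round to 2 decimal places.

c = −½·[z(H) + z(FA)] = −½·(1.216 + (-0.015)) = -0.6005
c < 0: the witness has a liberal response bias.

C = -0.60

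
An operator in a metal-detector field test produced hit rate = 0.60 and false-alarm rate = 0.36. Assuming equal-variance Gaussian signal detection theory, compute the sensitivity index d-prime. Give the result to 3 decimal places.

z(0.60) = 0.2533, z(0.36) = -0.3585
d' = z(H) − z(FA) = 0.2533 − (-0.3585) = 0.6118

d-prime = 0.612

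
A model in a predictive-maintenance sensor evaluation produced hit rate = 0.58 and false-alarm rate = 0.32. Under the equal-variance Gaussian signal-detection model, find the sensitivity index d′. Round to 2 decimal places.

d′ = 0.67

z(0.58) = 0.2019, z(0.32) = -0.4677
d' = z(H) − z(FA) = 0.2019 − (-0.4677) = 0.6696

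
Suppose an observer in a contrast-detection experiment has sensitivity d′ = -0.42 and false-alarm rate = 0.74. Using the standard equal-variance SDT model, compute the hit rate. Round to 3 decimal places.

hit rate = 0.588

z(false-alarm rate) = z(0.74) = 0.6433
z(H) = z(FA) + d' = 0.6433 + (-0.42) = 0.2233
hit rate = Φ(0.2233) = 0.5883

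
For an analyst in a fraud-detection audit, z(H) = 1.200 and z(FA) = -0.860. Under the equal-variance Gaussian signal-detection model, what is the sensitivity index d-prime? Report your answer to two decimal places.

d-prime = 2.06

d' = z(H) − z(FA) = 1.200 − (-0.860) = 2.060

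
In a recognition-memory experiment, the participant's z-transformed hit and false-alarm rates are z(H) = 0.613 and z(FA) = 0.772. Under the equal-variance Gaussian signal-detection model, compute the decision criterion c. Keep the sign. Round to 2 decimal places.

c = −½·[z(H) + z(FA)] = −½·(0.613 + 0.772) = -0.6925
c < 0: the participant has a liberal response bias.

c = -0.69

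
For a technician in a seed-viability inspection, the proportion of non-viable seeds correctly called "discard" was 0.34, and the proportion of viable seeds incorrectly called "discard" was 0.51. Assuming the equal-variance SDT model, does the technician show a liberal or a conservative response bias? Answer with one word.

conservative

z(H) = -0.412, z(FA) = 0.025
c = −½·(z(H) + z(FA)) = 0.1935
c > 0 → conservative criterion (biased toward responding “no”).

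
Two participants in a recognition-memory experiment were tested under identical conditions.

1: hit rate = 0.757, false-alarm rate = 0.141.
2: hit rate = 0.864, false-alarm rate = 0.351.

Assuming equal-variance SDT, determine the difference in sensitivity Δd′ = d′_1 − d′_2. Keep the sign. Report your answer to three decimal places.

1: z(0.757) = 0.6967, z(0.141) = -1.0758, d' = 1.7725
2: z(0.864) = 1.0985, z(0.351) = -0.3826, d' = 1.4811
Δd' = d'_1 − d'_2 = 1.7725 − 1.4811 = 0.2914
1 has the higher sensitivity.

Δd′ = 0.291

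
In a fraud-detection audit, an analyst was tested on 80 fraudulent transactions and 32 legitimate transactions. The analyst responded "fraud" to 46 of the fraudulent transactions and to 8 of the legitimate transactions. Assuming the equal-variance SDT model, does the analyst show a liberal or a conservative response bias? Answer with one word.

conservative

z(H) = 0.189, z(FA) = -0.674
c = −½·(z(H) + z(FA)) = 0.2425
c > 0 → conservative criterion (biased toward responding “no”).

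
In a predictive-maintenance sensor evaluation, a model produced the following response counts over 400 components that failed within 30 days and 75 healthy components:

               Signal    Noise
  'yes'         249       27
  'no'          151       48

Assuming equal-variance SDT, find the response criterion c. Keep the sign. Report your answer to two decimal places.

c = 0.02

H = 249/400 = 0.6225
FA = 27/75 = 0.3600
Φ⁻¹(0.6225) = 0.3121, Φ⁻¹(0.3600) = -0.3585
c = −½·[z(H) + z(FA)] = −0.5 × (0.3121 + (-0.3585)) = 0.0232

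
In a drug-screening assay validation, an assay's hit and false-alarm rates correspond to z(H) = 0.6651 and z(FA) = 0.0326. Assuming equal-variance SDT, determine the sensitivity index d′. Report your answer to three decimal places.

d′ = 0.633

d' = z(H) − z(FA) = 0.6651 − 0.0326 = 0.6325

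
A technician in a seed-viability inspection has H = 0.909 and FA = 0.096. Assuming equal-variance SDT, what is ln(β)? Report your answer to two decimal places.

ln β = -0.04

z(H) = z(0.909) = 1.335
z(FA) = z(0.096) = -1.305
ln β = −½·[z(H)² − z(FA)²] = −0.5 × (1.782 − 1.703) = -0.0395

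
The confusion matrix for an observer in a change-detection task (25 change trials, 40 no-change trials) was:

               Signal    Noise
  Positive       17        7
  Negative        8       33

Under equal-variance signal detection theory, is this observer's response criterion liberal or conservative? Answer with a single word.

conservative

z(H) = 0.468, z(FA) = -0.935
c = −½·(z(H) + z(FA)) = 0.2335
c > 0 → conservative criterion (biased toward responding “no”).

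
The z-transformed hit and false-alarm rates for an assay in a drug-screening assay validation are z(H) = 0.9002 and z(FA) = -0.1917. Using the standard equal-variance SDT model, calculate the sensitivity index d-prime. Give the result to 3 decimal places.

d' = z(H) − z(FA) = 0.9002 − (-0.1917) = 1.0919

d-prime = 1.092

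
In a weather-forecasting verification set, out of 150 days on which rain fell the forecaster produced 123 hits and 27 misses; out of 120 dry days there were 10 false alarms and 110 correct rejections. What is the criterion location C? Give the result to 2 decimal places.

C = 0.23

H = 123/150 = 0.8200
FA = 10/120 = 0.0833
z(H) = 0.915
z(FA) = -1.383
c = −½·[z(H) + z(FA)] = −0.5 × (0.915 + (-1.383)) = 0.234
c > 0: the forecaster has a conservative response bias.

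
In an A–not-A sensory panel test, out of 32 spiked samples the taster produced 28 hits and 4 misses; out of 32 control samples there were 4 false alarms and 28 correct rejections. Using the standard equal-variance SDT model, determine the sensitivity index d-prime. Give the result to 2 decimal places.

d-prime = 2.30

H = 28/32 = 0.8750
FA = 4/32 = 0.1250
z(0.8750) = 1.150, z(0.1250) = -1.150
d' = z(H) − z(FA) = 1.150 − (-1.150) = 2.300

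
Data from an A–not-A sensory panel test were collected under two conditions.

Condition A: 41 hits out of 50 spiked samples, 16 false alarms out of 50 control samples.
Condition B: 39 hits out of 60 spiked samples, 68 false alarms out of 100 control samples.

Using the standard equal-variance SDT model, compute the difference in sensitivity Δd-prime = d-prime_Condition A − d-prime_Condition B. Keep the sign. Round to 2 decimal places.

Δd-prime = 1.47

Condition A: z(0.8200) = 0.915, z(0.3200) = -0.468, d' = 1.383
Condition B: z(0.6500) = 0.385, z(0.6800) = 0.468, d' = -0.083
Δd' = d'_Condition A − d'_Condition B = 1.383 − (-0.083) = 1.466
Condition A has the higher sensitivity.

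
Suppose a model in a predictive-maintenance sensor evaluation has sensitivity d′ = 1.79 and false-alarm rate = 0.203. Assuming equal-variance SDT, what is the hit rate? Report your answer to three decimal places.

hit rate = 0.831

z(false-alarm rate) = z(0.203) = -0.8310
z(H) = z(FA) + d' = -0.8310 + 1.79 = 0.9590
hit rate = Φ(0.9590) = 0.8312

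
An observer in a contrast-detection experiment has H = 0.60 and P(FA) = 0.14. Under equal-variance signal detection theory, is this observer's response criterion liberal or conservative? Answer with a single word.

z(H) = 0.253, z(FA) = -1.080
c = −½·(z(H) + z(FA)) = 0.4135
c > 0 → conservative criterion (biased toward responding “no”).

conservative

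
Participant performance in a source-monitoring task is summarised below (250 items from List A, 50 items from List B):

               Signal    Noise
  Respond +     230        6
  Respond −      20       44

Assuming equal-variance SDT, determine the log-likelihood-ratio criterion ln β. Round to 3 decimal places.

H = 230/250 = 0.9200
FA = 6/50 = 0.1200
z(0.9200) = 1.4051, z(0.1200) = -1.1750
ln β = −½·[z(H)² − z(FA)²] = −0.5 × (1.9743 − 1.3806) = -0.29685

ln β = -0.297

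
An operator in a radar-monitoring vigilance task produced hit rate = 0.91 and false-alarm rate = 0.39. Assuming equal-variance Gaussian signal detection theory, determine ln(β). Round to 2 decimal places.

ln β = -0.86

z(H) = z(0.91) = 1.341
z(FA) = z(0.39) = -0.279
ln β = −½·[z(H)² − z(FA)²] = −0.5 × (1.798 − 0.078) = -0.860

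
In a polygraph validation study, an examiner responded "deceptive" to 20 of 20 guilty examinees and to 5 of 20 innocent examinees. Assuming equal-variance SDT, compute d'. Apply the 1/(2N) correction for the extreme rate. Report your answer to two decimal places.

The hit rate is 20/20 = 1, so apply the 1/(2N) correction: H → 1 − 1/(2·20) = 0.97500.
z(H) = z(0.97500) = 1.960
z(FA) = z(0.25000) = -0.674
d' = 1.960 − (-0.674) = 2.634

d' = 2.63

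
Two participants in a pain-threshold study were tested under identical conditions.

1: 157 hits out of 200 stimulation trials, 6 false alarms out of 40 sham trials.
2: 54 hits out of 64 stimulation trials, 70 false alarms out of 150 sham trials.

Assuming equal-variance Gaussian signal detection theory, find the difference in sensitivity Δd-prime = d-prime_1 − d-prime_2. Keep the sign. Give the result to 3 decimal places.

Δd-prime = 0.732

1: z(0.7850) = 0.7892, z(0.1500) = -1.0364, d' = 1.8256
2: z(0.8438) = 1.0102, z(0.4667) = -0.0836, d' = 1.0938
Δd' = d'_1 − d'_2 = 1.8256 − 1.0938 = 0.7318
1 has the higher sensitivity.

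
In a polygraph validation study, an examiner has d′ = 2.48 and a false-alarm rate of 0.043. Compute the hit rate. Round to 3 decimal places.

hit rate = 0.777

z(false-alarm rate) = z(0.043) = -1.7169
z(H) = z(FA) + d' = -1.7169 + 2.48 = 0.7631
hit rate = Φ(0.7631) = 0.7773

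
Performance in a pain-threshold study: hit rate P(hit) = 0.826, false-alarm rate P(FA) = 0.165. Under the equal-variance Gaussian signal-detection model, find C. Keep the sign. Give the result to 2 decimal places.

C = 0.02

Φ⁻¹(H) = 0.9385
Φ⁻¹(FA) = -0.9741
c = −½·[z(H) + z(FA)] = −0.5 × (0.9385 + (-0.9741)) = 0.0178
c > 0: the participant has a conservative response bias.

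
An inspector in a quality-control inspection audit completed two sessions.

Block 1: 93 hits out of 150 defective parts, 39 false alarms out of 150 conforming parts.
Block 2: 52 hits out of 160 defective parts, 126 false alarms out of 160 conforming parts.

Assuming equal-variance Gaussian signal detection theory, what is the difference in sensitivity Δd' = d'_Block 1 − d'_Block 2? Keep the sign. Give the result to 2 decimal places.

Block 1: z(0.6200) = 0.305, z(0.2600) = -0.643, d' = 0.948
Block 2: z(0.3250) = -0.454, z(0.7875) = 0.798, d' = -1.252
Δd' = d'_Block 1 − d'_Block 2 = 0.948 − (-1.252) = 2.200
Block 1 has the higher sensitivity.

Δd' = 2.20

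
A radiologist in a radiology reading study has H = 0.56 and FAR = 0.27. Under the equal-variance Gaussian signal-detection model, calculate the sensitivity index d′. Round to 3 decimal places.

Φ⁻¹(0.56) = 0.1510, Φ⁻¹(0.27) = -0.6128
d' = z(H) − z(FA) = 0.1510 − (-0.6128) = 0.7638

d′ = 0.764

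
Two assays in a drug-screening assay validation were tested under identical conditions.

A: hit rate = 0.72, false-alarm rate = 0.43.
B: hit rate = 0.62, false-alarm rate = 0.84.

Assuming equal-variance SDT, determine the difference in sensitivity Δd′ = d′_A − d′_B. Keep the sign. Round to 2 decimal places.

A: z(0.72) = 0.583, z(0.43) = -0.176, d' = 0.759
B: z(0.62) = 0.305, z(0.84) = 0.994, d' = -0.689
Δd' = d'_A − d'_B = 0.759 − (-0.689) = 1.448
A has the higher sensitivity.

Δd′ = 1.45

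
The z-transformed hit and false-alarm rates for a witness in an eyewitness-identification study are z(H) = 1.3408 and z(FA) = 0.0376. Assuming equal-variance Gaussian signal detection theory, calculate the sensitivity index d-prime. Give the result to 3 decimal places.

d-prime = 1.303

d' = z(H) − z(FA) = 1.3408 − 0.0376 = 1.3032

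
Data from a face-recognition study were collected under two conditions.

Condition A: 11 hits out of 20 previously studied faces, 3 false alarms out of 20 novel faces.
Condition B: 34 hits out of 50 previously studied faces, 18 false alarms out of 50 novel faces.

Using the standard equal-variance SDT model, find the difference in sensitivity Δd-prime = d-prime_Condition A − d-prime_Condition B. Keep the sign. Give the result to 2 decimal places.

Condition A: z(0.5500) = 0.126, z(0.1500) = -1.036, d' = 1.162
Condition B: z(0.6800) = 0.468, z(0.3600) = -0.358, d' = 0.826
Δd' = d'_Condition A − d'_Condition B = 1.162 − 0.826 = 0.336
Condition A has the higher sensitivity.

Δd-prime = 0.34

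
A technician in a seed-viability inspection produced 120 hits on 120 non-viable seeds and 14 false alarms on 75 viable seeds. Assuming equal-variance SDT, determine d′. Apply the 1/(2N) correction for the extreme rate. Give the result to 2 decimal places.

The hit rate is 120/120 = 1, so apply the 1/(2N) correction: H → 1 − 1/(2·120) = 0.99583.
z(H) = z(0.99583) = 2.638
z(FA) = z(0.18667) = -0.890
d' = 2.638 − (-0.890) = 3.528

d′ = 3.53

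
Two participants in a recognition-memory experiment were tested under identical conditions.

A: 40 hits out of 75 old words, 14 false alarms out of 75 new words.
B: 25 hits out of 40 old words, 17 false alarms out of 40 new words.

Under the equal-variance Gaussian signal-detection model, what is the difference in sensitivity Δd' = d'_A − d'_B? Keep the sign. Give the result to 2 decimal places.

A: z(0.5333) = 0.084, z(0.1867) = -0.890, d' = 0.974
B: z(0.6250) = 0.319, z(0.4250) = -0.189, d' = 0.508
Δd' = d'_A − d'_B = 0.974 − 0.508 = 0.466
A has the higher sensitivity.

Δd' = 0.47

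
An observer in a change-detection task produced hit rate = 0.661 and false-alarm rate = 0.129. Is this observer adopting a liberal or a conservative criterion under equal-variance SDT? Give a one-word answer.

conservative

z(H) = 0.415, z(FA) = -1.131
c = −½·(z(H) + z(FA)) = 0.358
c > 0 → conservative criterion (biased toward responding “no”).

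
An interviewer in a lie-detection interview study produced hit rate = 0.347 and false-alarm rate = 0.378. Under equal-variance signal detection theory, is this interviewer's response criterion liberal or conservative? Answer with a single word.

z(H) = -0.393, z(FA) = -0.311
c = −½·(z(H) + z(FA)) = 0.352
c > 0 → conservative criterion (biased toward responding “no”).

conservative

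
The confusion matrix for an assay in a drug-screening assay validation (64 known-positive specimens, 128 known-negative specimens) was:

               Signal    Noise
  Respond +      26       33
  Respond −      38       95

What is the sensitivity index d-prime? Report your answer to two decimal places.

H = 26/64 = 0.4062
FA = 33/128 = 0.2578
z(H) = -0.2373
z(FA) = -0.6501
d' = z(H) − z(FA) = -0.2373 − (-0.6501) = 0.4128

d-prime = 0.41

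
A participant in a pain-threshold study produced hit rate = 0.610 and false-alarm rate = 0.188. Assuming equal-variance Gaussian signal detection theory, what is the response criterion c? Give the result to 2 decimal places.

Φ⁻¹(H) = Φ⁻¹(0.610) = 0.279
Φ⁻¹(FA) = Φ⁻¹(0.188) = -0.885
c = −½·[z(H) + z(FA)] = −0.5 × (0.279 + (-0.885)) = 0.303
c > 0: the participant has a conservative response bias.

c = 0.30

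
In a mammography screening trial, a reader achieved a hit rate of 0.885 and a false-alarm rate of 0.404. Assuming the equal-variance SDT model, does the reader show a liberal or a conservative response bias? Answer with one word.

z(H) = 1.200, z(FA) = -0.243
c = −½·(z(H) + z(FA)) = -0.4785
c < 0 → liberal criterion (biased toward responding “yes”).

liberal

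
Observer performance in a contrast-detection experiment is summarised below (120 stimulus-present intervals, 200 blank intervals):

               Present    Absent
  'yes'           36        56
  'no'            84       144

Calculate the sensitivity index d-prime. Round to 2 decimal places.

H = 36/120 = 0.3000
FA = 56/200 = 0.2800
z(0.3000) = -0.5244, z(0.2800) = -0.5828
d' = z(H) − z(FA) = -0.5244 − (-0.5828) = 0.0584

d-prime = 0.06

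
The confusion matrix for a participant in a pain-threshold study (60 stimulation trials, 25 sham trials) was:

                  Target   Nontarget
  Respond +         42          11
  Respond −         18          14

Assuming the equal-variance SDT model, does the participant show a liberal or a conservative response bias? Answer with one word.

liberal

z(H) = 0.524, z(FA) = -0.151
c = −½·(z(H) + z(FA)) = -0.1865
c < 0 → liberal criterion (biased toward responding “yes”).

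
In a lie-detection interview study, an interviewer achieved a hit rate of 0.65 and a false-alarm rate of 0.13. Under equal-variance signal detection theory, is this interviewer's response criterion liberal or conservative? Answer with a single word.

z(H) = 0.385, z(FA) = -1.126
c = −½·(z(H) + z(FA)) = 0.3705
c > 0 → conservative criterion (biased toward responding “no”).

conservative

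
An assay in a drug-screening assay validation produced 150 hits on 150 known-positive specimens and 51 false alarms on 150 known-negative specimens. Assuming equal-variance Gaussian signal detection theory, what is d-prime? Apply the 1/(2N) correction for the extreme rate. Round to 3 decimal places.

d-prime = 3.126

The hit rate is 150/150 = 1, so apply the 1/(2N) correction: H → 1 − 1/(2·150) = 0.99667.
z(H) = z(0.99667) = 2.7134
z(FA) = z(0.34000) = -0.4125
d' = 2.7134 − (-0.4125) = 3.1259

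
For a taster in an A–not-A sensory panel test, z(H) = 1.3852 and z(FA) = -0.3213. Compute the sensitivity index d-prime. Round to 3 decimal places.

d-prime = 1.707

d' = z(H) − z(FA) = 1.3852 − (-0.3213) = 1.7065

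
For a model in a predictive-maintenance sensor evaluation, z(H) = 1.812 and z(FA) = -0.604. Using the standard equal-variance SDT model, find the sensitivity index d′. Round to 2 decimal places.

d′ = 2.42

d' = z(H) − z(FA) = 1.812 − (-0.604) = 2.416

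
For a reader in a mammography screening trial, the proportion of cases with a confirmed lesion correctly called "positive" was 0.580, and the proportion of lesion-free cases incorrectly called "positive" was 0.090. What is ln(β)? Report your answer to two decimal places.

ln β = 0.88

Φ⁻¹(H) = Φ⁻¹(0.580) = 0.202
Φ⁻¹(FA) = Φ⁻¹(0.090) = -1.341
ln β = −½·[z(H)² − z(FA)²] = −0.5 × (0.041 − 1.798) = 0.8785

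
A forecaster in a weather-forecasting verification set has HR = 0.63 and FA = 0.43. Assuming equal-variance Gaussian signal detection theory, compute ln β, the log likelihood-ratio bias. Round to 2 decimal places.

z(0.63) = 0.332, z(0.43) = -0.176
ln β = −½·[z(H)² − z(FA)²] = −0.5 × (0.110 − 0.031) = -0.0395

ln β = -0.04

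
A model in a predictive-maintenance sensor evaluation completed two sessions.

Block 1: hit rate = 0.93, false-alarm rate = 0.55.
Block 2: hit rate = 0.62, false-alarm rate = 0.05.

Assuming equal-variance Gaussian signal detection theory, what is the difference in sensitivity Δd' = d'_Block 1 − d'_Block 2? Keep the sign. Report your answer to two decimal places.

Block 1: z(0.93) = 1.476, z(0.55) = 0.126, d' = 1.350
Block 2: z(0.62) = 0.305, z(0.05) = -1.645, d' = 1.950
Δd' = d'_Block 1 − d'_Block 2 = 1.350 − 1.950 = -0.600
Block 2 has the higher sensitivity.

Δd' = -0.60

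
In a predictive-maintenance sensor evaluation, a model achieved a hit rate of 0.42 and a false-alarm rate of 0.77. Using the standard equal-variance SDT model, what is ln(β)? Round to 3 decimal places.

ln β = 0.253

z(H) = -0.2019
z(FA) = 0.7388
ln β = −½·[z(H)² − z(FA)²] = −0.5 × (0.0408 − 0.5458) = 0.2525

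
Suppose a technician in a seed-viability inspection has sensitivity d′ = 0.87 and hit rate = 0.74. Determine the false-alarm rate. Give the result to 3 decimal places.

false-alarm rate = 0.410

z(hit rate) = z(0.74) = 0.6433
z(FA) = z(H) − d' = 0.6433 − 0.87 = -0.2267
false-alarm rate = Φ(-0.2267) = 0.4103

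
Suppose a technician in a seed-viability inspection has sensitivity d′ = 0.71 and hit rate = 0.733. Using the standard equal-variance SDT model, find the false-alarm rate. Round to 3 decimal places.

false-alarm rate = 0.465

z(hit rate) = z(0.733) = 0.6219
z(FA) = z(H) − d' = 0.6219 − 0.71 = -0.0881
false-alarm rate = Φ(-0.0881) = 0.4649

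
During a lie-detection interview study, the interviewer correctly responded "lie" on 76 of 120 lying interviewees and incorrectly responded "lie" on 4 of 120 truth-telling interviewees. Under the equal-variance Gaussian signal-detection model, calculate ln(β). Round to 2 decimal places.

H = 76/120 = 0.6333
FA = 4/120 = 0.0333
z(0.6333) = 0.341, z(0.0333) = -1.834
ln β = −½·[z(H)² − z(FA)²] = −0.5 × (0.116 − 3.364) = 1.624

ln β = 1.62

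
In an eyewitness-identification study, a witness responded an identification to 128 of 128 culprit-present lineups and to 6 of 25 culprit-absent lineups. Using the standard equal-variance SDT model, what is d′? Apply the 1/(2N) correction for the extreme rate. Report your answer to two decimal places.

The hit rate is 128/128 = 1, so apply the 1/(2N) correction: H → 1 − 1/(2·128) = 0.99609.
z(H) = z(0.99609) = 2.660
z(FA) = z(0.24000) = -0.706
d' = 2.660 − (-0.706) = 3.366

d′ = 3.37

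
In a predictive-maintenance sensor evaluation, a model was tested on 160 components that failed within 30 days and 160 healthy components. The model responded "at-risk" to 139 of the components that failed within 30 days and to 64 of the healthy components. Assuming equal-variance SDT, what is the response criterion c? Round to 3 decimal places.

H = 139/160 = 0.8688
FA = 64/160 = 0.4000
Φ⁻¹(H) = Φ⁻¹(0.8688) = 1.1207
Φ⁻¹(FA) = Φ⁻¹(0.4000) = -0.2533
c = −½·[z(H) + z(FA)] = −0.5 × (1.1207 + (-0.2533)) = -0.4337

c = -0.434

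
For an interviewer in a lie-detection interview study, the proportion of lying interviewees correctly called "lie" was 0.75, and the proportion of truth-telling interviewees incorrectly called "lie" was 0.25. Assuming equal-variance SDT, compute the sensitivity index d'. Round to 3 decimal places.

d' = 1.349

z(H) = z(0.75) = 0.6745
z(FA) = z(0.25) = -0.6745
d' = z(H) − z(FA) = 0.6745 − (-0.6745) = 1.3490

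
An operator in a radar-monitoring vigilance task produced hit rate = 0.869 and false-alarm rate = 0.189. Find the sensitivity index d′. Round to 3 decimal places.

d′ = 2.003

Φ⁻¹(H) = Φ⁻¹(0.869) = 1.1217
Φ⁻¹(FA) = Φ⁻¹(0.189) = -0.8816
d' = z(H) − z(FA) = 1.1217 − (-0.8816) = 2.0033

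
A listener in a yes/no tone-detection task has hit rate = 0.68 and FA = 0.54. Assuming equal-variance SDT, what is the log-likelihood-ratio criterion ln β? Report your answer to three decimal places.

ln β = -0.104

z(0.68) = 0.4677, z(0.54) = 0.1004
ln β = −½·[z(H)² − z(FA)²] = −0.5 × (0.2187 − 0.0101) = -0.1043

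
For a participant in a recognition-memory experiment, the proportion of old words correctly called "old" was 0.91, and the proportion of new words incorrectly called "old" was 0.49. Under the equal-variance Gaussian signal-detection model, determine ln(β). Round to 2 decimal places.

ln β = -0.90

Φ⁻¹(0.91) = 1.341, Φ⁻¹(0.49) = -0.025
ln β = −½·[z(H)² − z(FA)²] = −0.5 × (1.798 − 0.001) = -0.8985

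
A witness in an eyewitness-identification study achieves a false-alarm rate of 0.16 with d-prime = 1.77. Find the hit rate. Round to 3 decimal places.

hit rate = 0.781

z(false-alarm rate) = z(0.16) = -0.9945
z(H) = z(FA) + d' = -0.9945 + 1.77 = 0.7755
hit rate = Φ(0.7755) = 0.7810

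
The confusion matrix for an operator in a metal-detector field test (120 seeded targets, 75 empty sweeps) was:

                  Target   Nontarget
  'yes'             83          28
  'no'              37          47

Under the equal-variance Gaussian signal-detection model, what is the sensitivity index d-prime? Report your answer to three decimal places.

d-prime = 0.824

H = 83/120 = 0.6917
FA = 28/75 = 0.3733
z(H) = 0.5007
z(FA) = -0.3231
d' = z(H) − z(FA) = 0.5007 − (-0.3231) = 0.8238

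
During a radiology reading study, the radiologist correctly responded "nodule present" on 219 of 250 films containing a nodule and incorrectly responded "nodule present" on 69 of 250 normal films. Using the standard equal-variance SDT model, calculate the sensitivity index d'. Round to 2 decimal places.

d' = 1.75

H = 219/250 = 0.8760
FA = 69/250 = 0.2760
Φ⁻¹(H) = Φ⁻¹(0.8760) = 1.155
Φ⁻¹(FA) = Φ⁻¹(0.2760) = -0.595
d' = z(H) − z(FA) = 1.155 − (-0.595) = 1.750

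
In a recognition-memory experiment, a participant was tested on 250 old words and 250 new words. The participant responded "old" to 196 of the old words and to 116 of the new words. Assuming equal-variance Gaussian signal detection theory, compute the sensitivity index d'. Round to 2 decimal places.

d' = 0.88

H = 196/250 = 0.7840
FA = 116/250 = 0.4640
z(0.7840) = 0.786, z(0.4640) = -0.090
d' = z(H) − z(FA) = 0.786 − (-0.090) = 0.876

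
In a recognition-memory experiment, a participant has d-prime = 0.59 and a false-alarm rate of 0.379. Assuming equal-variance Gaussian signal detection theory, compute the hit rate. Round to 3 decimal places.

z(false-alarm rate) = z(0.379) = -0.3081
z(H) = z(FA) + d' = -0.3081 + 0.59 = 0.2819
hit rate = Φ(0.2819) = 0.6110

hit rate = 0.611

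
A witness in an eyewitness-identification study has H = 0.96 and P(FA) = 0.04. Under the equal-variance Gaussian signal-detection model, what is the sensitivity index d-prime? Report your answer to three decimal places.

d-prime = 3.501

z(0.96) = 1.7507, z(0.04) = -1.7507
d' = z(H) − z(FA) = 1.7507 − (-1.7507) = 3.5014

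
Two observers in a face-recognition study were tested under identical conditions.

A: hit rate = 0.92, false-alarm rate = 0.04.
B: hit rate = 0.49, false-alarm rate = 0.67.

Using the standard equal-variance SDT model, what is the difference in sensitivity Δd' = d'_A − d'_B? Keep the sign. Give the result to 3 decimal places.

A: z(0.92) = 1.4051, z(0.04) = -1.7507, d' = 3.1558
B: z(0.49) = -0.0251, z(0.67) = 0.4399, d' = -0.4650
Δd' = d'_A − d'_B = 3.1558 − (-0.4650) = 3.6208
A has the higher sensitivity.

Δd' = 3.621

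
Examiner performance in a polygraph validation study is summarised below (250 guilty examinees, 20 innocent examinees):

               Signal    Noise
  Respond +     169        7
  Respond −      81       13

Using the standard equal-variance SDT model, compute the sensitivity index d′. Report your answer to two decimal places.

H = 169/250 = 0.6760
FA = 7/20 = 0.3500
z(H) = 0.4565
z(FA) = -0.3853
d' = z(H) − z(FA) = 0.4565 − (-0.3853) = 0.8418

d′ = 0.84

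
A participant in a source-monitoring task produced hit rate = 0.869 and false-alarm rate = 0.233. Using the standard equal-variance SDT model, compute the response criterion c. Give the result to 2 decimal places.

c = -0.20

z(H) = 1.1217
z(FA) = -0.7290
c = −½·[z(H) + z(FA)] = −0.5 × (1.1217 + (-0.7290)) = -0.19635
c < 0: the participant has a liberal response bias.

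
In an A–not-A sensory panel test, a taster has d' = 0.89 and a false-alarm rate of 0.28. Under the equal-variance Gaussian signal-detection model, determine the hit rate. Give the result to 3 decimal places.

hit rate = 0.621

z(false-alarm rate) = z(0.28) = -0.5828
z(H) = z(FA) + d' = -0.5828 + 0.89 = 0.3072
hit rate = Φ(0.3072) = 0.6207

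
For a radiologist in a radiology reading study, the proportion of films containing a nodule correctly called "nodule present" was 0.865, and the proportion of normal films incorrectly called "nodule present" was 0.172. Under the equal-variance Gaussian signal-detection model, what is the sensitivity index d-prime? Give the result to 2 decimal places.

d-prime = 2.05

z(H) = 1.103
z(FA) = -0.946
d' = z(H) − z(FA) = 1.103 − (-0.946) = 2.049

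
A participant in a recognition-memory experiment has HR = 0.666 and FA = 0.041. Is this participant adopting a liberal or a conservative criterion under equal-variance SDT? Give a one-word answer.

conservative

z(H) = 0.429, z(FA) = -1.739
c = −½·(z(H) + z(FA)) = 0.655
c > 0 → conservative criterion (biased toward responding “no”).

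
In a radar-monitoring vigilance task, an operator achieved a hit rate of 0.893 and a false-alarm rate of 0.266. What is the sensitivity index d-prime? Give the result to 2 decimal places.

d-prime = 1.87

z(0.893) = 1.2426, z(0.266) = -0.6250
d' = z(H) − z(FA) = 1.2426 − (-0.6250) = 1.8676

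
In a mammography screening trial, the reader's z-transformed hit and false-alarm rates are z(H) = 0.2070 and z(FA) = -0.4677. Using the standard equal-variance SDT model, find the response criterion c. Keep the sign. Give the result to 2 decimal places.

c = 0.13

c = −½·[z(H) + z(FA)] = −½·(0.2070 + (-0.4677)) = 0.13035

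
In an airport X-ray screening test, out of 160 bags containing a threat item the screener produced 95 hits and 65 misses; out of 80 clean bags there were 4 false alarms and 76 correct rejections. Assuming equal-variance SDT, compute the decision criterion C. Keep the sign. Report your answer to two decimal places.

H = 95/160 = 0.5938
FA = 4/80 = 0.0500
Φ⁻¹(H) = 0.237
Φ⁻¹(FA) = -1.645
c = −½·[z(H) + z(FA)] = −0.5 × (0.237 + (-1.645)) = 0.704
c > 0: the screener has a conservative response bias.

C = 0.70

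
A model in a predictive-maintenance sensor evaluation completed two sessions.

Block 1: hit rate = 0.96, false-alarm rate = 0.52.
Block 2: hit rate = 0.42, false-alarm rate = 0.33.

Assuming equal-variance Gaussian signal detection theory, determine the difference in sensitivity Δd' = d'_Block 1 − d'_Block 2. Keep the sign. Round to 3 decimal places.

Block 1: z(0.96) = 1.7507, z(0.52) = 0.0502, d' = 1.7005
Block 2: z(0.42) = -0.2019, z(0.33) = -0.4399, d' = 0.2380
Δd' = d'_Block 1 − d'_Block 2 = 1.7005 − 0.2380 = 1.4625
Block 1 has the higher sensitivity.

Δd' = 1.463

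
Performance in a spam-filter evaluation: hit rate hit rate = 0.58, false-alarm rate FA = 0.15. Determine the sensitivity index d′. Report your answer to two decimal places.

d′ = 1.24

z(H) = 0.2019
z(FA) = -1.0364
d' = z(H) − z(FA) = 0.2019 − (-1.0364) = 1.2383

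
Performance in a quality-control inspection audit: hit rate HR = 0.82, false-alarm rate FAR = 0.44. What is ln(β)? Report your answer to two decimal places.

ln β = -0.41

Φ⁻¹(H) = 0.915
Φ⁻¹(FA) = -0.151
ln β = −½·[z(H)² − z(FA)²] = −0.5 × (0.837 − 0.023) = -0.407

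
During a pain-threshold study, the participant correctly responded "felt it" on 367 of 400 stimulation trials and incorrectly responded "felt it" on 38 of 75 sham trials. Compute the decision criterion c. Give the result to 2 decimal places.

c = -0.70

H = 367/400 = 0.9175
FA = 38/75 = 0.5067
Φ⁻¹(0.9175) = 1.3885, Φ⁻¹(0.5067) = 0.0168
c = −½·[z(H) + z(FA)] = −0.5 × (1.3885 + 0.0168) = -0.70265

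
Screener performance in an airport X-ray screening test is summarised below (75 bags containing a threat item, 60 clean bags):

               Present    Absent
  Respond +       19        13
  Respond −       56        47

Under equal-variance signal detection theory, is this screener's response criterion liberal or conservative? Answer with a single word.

conservative

z(H) = -0.664, z(FA) = -0.784
c = −½·(z(H) + z(FA)) = 0.724
c > 0 → conservative criterion (biased toward responding “no”).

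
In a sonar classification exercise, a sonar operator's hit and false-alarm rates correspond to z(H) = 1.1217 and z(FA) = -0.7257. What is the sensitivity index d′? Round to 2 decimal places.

d' = z(H) − z(FA) = 1.1217 − (-0.7257) = 1.8474

d′ = 1.85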